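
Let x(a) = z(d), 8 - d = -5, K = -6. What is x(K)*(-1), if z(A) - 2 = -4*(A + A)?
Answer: 102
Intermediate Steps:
d = 13 (d = 8 - 1*(-5) = 8 + 5 = 13)
z(A) = 2 - 8*A (z(A) = 2 - 4*(A + A) = 2 - 8*A)
x(a) = -102 (x(a) = 2 - 8*13 = 2 - 104 = -102)
x(K)*(-1) = -102*(-1) = 102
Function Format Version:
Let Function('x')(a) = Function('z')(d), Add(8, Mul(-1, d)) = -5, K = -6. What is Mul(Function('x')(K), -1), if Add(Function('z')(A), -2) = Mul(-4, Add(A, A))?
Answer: 102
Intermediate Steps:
d = 13 (d = Add(8, Mul(-1, -5)) = Add(8, 5) = 13)
Function('z')(A) = Add(2, Mul(-8, A)) (Function('z')(A) = Add(2, Mul(-4, Add(A, A))) = Add(2, Mul(-4, Mul(2, A))) = Add(2, Mul(-8, A)))
Function('x')(a) = -102 (Function('x')(a) = Add(2, Mul(-8, 13)) = Add(2, -104) = -102)
Mul(Function('x')(K), -1) = Mul(-102, -1) = 102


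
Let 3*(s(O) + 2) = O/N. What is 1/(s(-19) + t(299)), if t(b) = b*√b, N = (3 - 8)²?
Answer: 75/889711706 + 129375*√299/11566252178 ≈ 0.00019350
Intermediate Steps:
N = 25 (N = (-5)² = 25)
t(b) = b^(3/2)
s(O) = -2 + O/75 (s(O) = -2 + (O/25)/3 = -2 + O/75)
1/(s(-19) + t(299)) = 1/((-2 + (1/75)*(-19)) + 299^(3/2)) = 1/((-2 - 19/75) + 299*√299) = 1/(-169/75 + 299*√299)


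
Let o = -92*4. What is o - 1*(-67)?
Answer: -301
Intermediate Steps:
o = -368
o - 1*(-67) = -368 - 1*(-67) = -368 + 67 = -301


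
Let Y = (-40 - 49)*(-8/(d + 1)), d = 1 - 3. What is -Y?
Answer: 712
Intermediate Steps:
d = -2
Y = -712 (Y = (-40 - 49)*(-8/(-2 + 1)) = -89*(-8)/(-1) = -(-89)*(-8) = -89*8 = -712)
-Y = -1*(-712) = 712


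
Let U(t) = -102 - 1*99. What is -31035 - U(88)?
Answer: -30834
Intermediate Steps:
U(t) = -201 (U(t) = -102 - 99 = -201)
-31035 - U(88) = -31035 - 1*(-201) = -31035 + 201 = -30834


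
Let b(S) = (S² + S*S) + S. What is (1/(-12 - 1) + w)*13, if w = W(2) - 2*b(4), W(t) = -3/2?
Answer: -1913/2 ≈ -956.50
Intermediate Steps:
W(t) = -3/2 (W(t) = -3*½ = -3/2)
b(S) = S + 2*S² (b(S) = (S² + S²) + S = 2*S² + S = S + 2*S²)
w = -147/2 (w = -3/2 - 8*(1 + 2*4) = -3/2 - 8*(1 + 8) = -3/2 - 8*9 = -3/2 - 2*36 = -3/2 - 72 = -147/2 ≈ -73.500)
(1/(-12 - 1) + w)*13 = (1/(-12 - 1) - 147/2)*13 = (1/(-13) - 147/2)*13 = (-1/13 - 147/2)*13 = -1913/26*13 = -1913/2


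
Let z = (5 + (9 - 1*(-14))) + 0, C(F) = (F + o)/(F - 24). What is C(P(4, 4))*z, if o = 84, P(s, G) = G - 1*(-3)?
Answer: -2548/17 ≈ -149.88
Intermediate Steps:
P(s, G) = 3 + G (P(s, G) = G + 3 = 3 + G)
C(F) = (84 + F)/(-24 + F) (C(F) = (F + 84)/(F - 24) = (84 + F)/(-24 + F))
z = 28 (z = (5 + (9 + 14)) + 0 = (5 + 23) + 0 = 28 + 0 = 28)
C(P(4, 4))*z = ((84 + (3 + 4))/(-24 + (3 + 4)))*28 = ((84 + 7)/(-24 + 7))*28 = (91/(-17))*28 = -1/17*91*28 = -91/17*28 = -2548/17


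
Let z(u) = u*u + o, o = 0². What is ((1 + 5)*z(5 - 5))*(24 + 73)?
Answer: 0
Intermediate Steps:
o = 0
z(u) = u² (z(u) = u*u + 0 = u² + 0 = u²)
((1 + 5)*z(5 - 5))*(24 + 73) = ((1 + 5)*(5 - 5)²)*(24 + 73) = (6*0²)*97 = (6*0)*97 = 0*97 = 0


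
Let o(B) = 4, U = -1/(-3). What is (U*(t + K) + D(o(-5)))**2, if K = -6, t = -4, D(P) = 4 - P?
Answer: 100/9 ≈ 11.111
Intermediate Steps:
U = 1/3 (U = -1*(-1/3) = 1/3 ≈ 0.33333)
(U*(t + K) + D(o(-5)))**2 = ((-4 - 6)/3 + (4 - 1*4))**2 = ((1/3)*(-10) + (4 - 4))**2 = (-10/3 + 0)**2 = (-10/3)**2 = 100/9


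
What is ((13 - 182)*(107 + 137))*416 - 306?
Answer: -17154482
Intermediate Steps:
((13 - 182)*(107 + 137))*416 - 306 = -169*244*416 - 306 = -41236*416 - 306 = -17154176 - 306 = -17154482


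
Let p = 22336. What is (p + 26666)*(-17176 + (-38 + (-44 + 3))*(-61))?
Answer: -605517714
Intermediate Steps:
(p + 26666)*(-17176 + (-38 + (-44 + 3))*(-61)) = (22336 + 26666)*(-17176 + (-38 + (-44 + 3))*(-61)) = 49002*(-17176 + (-38 - 41)*(-61)) = 49002*(-17176 - 79*(-61)) = 49002*(-17176 + 4819) = 49002*(-12357) = -605517714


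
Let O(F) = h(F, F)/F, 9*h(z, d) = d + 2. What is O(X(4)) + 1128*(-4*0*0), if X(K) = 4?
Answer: ⅙ ≈ 0.16667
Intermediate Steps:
h(z, d) = 2/9 + d/9 (h(z, d) = (d + 2)/9 = (2 + d)/9 = 2/9 + d/9)
O(F) = (2/9 + F/9)/F
O(X(4)) + 1128*(-4*0*0) = (⅑)*(2 + 4)/4 + 1128*(-4*0*0) = (⅑)*(¼)*6 + 1128*(0*0) = ⅙ + 1128*0 = ⅙ + 0 = ⅙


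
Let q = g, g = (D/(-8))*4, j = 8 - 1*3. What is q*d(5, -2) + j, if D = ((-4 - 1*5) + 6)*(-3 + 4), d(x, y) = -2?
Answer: 2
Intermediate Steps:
j = 5 (j = 8 - 3 = 5)
D = -3 (D = ((-4 - 5) + 6)*1 = (-9 + 6)*1 = -3*1 = -3)
g = 3/2 (g = -3/(-8)*4 = -3*(-1/8)*4 = (3/8)*4 = 3/2 ≈ 1.5000)
q = 3/2 ≈ 1.5000
q*d(5, -2) + j = (3/2)*(-2) + 5 = -3 + 5 = 2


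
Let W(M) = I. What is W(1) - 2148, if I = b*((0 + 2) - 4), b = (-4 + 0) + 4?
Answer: -2148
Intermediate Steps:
b = 0 (b = -4 + 4 = 0)
I = 0 (I = 0*((0 + 2) - 4) = 0*(2 - 4) = 0*(-2) = 0)
W(M) = 0
W(1) - 2148 = 0 - 2148 = -2148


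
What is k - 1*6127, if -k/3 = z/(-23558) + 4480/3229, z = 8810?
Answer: -233152352182/38034391 ≈ -6130.0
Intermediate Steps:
k = -115638525/38034391 (k = -3*(8810/(-23558) + 4480/3229) = -3*(8810*(-1/23558) + 4480*(1/3229)) = -3*(-4405/11779 + 4480/3229) = -3*38546175/38034391 = -115638525/38034391 ≈ -3.0404)
k - 1*6127 = -115638525/38034391 - 1*6127 = -115638525/38034391 - 6127 = -233152352182/38034391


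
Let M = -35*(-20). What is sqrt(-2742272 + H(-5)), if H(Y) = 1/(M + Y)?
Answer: I*sqrt(1324585932105)/695 ≈ 1656.0*I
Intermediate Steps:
M = 700
H(Y) = 1/(700 + Y)
sqrt(-2742272 + H(-5)) = sqrt(-2742272 + 1/(700 - 5)) = sqrt(-2742272 + 1/695) = sqrt(-1905879039/695) = I*sqrt(1324585932105)/695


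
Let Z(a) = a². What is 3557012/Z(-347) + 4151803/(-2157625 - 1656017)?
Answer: 13065255910277/459196819578 ≈ 28.452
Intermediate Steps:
3557012/Z(-347) + 4151803/(-2157625 - 1656017) = 3557012/((-347)²) + 4151803/(-2157625 - 1656017) = 3557012/120409 + 4151803/(-3813642) = 3557012*(1/120409) + 4151803*(-1/3813642) = 3557012/120409 - 4151803/3813642 = 13065255910277/459196819578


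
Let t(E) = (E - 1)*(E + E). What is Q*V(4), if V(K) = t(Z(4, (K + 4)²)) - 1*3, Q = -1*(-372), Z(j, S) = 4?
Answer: 7812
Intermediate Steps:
Q = 372
t(E) = 2*E*(-1 + E) (t(E) = (-1 + E)*(2*E) = 2*E*(-1 + E))
V(K) = 21 (V(K) = 2*4*(-1 + 4) - 1*3 = 2*4*3 - 3 = 24 - 3 = 21)
Q*V(4) = 372*21 = 7812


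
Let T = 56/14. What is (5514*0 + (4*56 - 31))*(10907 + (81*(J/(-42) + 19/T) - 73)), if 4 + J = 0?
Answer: 60667813/28 ≈ 2.1667e+6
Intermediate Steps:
J = -4 (J = -4 + 0 = -4)
T = 4 (T = 56*(1/14) = 4)
(5514*0 + (4*56 - 31))*(10907 + (81*(J/(-42) + 19/T) - 73)) = (5514*0 + (4*56 - 31))*(10907 + (81*(-4/(-42) + 19/4) - 73)) = (0 + (224 - 31))*(10907 + (81*(-4*(-1/42) + 19*(¼)) - 73)) = (0 + 193)*(10907 + (81*(2/21 + 19/4) - 73)) = 193*(10907 + (81*(407/84) - 73)) = 193*(10907 + (10989/28 - 73)) = 193*(10907 + 8945/28) = 193*(314341/28) = 60667813/28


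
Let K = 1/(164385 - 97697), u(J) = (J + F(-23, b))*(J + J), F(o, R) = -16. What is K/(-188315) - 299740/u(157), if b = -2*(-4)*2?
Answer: -1882120022428537/278004209888640 ≈ -6.7701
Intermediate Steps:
b = 16 (b = 8*2 = 16)
u(J) = 2*J*(-16 + J) (u(J) = (J - 16)*(J + J) = (-16 + J)*(2*J) = 2*J*(-16 + J))
K = 1/66688 ≈ 1.4995e-5
K/(-188315) - 299740/u(157) = (1/66688)/(-188315) - 299740*1/(314*(-16 + 157)) = (1/66688)*(-1/188315) - 299740/(2*157*141) = -1/12558350720 - 299740/44274 = -1/12558350720 - 299740*1/44274 = -1/12558350720 - 149870/22137 = -1882120022428537/278004209888640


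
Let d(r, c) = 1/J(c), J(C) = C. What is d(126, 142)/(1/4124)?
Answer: 2062/71 ≈ 29.042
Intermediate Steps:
d(r, c) = 1/c
d(126, 142)/(1/4124) = 1/(142*(1/4124)) = (1/142)*4124 = 2062/71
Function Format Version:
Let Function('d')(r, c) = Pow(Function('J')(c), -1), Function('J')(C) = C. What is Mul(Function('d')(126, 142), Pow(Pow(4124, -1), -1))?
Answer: Rational(2062, 71) ≈ 29.042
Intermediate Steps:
Function('d')(r, c) = Pow(c, -1)
Mul(Function('d')(126, 142), Pow(Pow(4124, -1), -1)) = Mul(Pow(142, -1), Pow(Pow(4124, -1), -1)) = Mul(Rational(1, 142), Pow(Rational(1, 4124), -1)) = Mul(Rational(1, 142), 4124) = Rational(2062, 71)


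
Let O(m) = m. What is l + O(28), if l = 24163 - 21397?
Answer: 2794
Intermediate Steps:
l = 2766
l + O(28) = 2766 + 28 = 2794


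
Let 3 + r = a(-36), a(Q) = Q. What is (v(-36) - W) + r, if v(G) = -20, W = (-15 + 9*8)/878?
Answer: -51859/878 ≈ -59.065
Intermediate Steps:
W = 57/878 (W = (-15 + 72)*(1/878) = 57*(1/878) = 57/878 ≈ 0.064920)
r = -39 (r = -3 - 36 = -39)
(v(-36) - W) + r = (-20 - 1*57/878) - 39 = (-20 - 57/878) - 39 = -17617/878 - 39 = -51859/878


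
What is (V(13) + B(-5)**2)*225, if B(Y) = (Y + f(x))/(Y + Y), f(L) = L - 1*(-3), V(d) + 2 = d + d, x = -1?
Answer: 21681/4 ≈ 5420.3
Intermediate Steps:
V(d) = -2 + 2*d (V(d) = -2 + (d + d) = -2 + 2*d)
f(L) = 3 + L (f(L) = L + 3 = 3 + L)
B(Y) = (2 + Y)/(2*Y) (B(Y) = (Y + (3 - 1))/(Y + Y) = (Y + 2)/((2*Y)) = (2 + Y)*(1/(2*Y)) = (2 + Y)/(2*Y))
(V(13) + B(-5)**2)*225 = ((-2 + 2*13) + ((1/2)*(2 - 5)/(-5))**2)*225 = ((-2 + 26) + ((1/2)*(-1/5)*(-3))**2)*225 = (24 + (3/10)**2)*225 = (24 + 9/100)*225 = (2409/100)*225 = 21681/4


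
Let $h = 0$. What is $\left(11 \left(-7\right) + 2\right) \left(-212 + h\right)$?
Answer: $15900$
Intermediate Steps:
$\left(11 \left(-7\right) + 2\right) \left(-212 + h\right) = \left(11 \left(-7\right) + 2\right) \left(-212 + 0\right) = \left(-77 + 2\right) \left(-212\right) = \left(-75\right) \left(-212\right) = 15900$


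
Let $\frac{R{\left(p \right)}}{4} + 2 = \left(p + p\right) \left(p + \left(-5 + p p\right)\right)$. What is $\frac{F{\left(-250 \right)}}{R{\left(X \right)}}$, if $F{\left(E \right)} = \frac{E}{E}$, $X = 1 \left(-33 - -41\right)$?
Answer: $\frac{1}{4280} \approx 0.00023364$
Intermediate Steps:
$X = 8$ ($X = 1 \left(-33 + 41\right) = 1 \cdot 8 = 8$)
$F{\left(E \right)} = 1$
$R{\left(p \right)} = -8 + 8 p \left(-5 + p + p^{2}\right)$ ($R{\left(p \right)} = -8 + 4 \left(p + p\right) \left(p + \left(-5 + p p\right)\right) = -8 + 4 \cdot 2 p \left(p + \left(-5 + p^{2}\right)\right) = -8 + 4 \cdot 2 p \left(-5 + p + p^{2}\right) = -8 + 8 p \left(-5 + p + p^{2}\right)$)
$\frac{F{\left(-250 \right)}}{R{\left(X \right)}} = 1 \frac{1}{-8 - 320 + 8 \cdot 8^{2} + 8 \cdot 8^{3}} = 1 \frac{1}{-8 - 320 + 8 \cdot 64 + 8 \cdot 512} = 1 \frac{1}{-8 - 320 + 512 + 4096} = 1 \cdot \frac{1}{4280} = \frac{1}{4280}$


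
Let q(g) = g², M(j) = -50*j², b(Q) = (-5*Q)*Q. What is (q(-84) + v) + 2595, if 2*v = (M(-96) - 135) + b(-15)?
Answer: -221379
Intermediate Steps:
b(Q) = -5*Q²
v = -231030 (v = ((-50*(-96)² - 135) - 5*(-15)²)/2 = ((-50*9216 - 135) - 5*225)/2 = ((-460800 - 135) - 1125)/2 = (-460935 - 1125)/2 = (½)*(-462060) = -231030)
(q(-84) + v) + 2595 = ((-84)² - 231030) + 2595 = (7056 - 231030) + 2595 = -223974 + 2595 = -221379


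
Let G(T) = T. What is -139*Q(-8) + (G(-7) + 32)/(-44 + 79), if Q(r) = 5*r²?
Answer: -311355/7 ≈ -44479.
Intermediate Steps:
-139*Q(-8) + (G(-7) + 32)/(-44 + 79) = -695*(-8)² + (-7 + 32)/(-44 + 79) = -695*64 + 25/35 = -139*320 + 25*(1/35) = -44480 + 5/7 = -311355/7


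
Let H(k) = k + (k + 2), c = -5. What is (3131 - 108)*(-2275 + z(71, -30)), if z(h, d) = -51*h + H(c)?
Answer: -17847792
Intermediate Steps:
H(k) = 2 + 2*k (H(k) = k + (2 + k) = 2 + 2*k)
z(h, d) = -8 - 51*h (z(h, d) = -51*h + (2 + 2*(-5)) = -51*h + (2 - 10) = -51*h - 8 = -8 - 51*h)
(3131 - 108)*(-2275 + z(71, -30)) = (3131 - 108)*(-2275 + (-8 - 51*71)) = 3023*(-2275 + (-8 - 3621)) = 3023*(-2275 - 3629) = 3023*(-5904) = -17847792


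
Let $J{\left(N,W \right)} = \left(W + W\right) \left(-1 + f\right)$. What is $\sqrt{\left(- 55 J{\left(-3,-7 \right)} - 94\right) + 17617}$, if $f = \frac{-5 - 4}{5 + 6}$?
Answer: $\sqrt{16123} \approx 126.98$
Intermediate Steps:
$f = - \frac{9}{11} \approx -0.81818$
$J{\left(N,W \right)} = - \frac{40 W}{11}$ ($J{\left(N,W \right)} = \left(W + W\right) \left(-1 - \frac{9}{11}\right) = 2 W \left(- \frac{20}{11}\right) = - \frac{40 W}{11}$)
$\sqrt{\left(- 55 J{\left(-3,-7 \right)} - 94\right) + 17617} = \sqrt{\left(- 55 \left(\left(- \frac{40}{11}\right) \left(-7\right)\right) - 94\right) + 17617} = \sqrt{\left(\left(-55\right) \frac{280}{11} - 94\right) + 17617} = \sqrt{\left(-1400 - 94\right) + 17617} = \sqrt{-1494 + 17617} = \sqrt{16123}$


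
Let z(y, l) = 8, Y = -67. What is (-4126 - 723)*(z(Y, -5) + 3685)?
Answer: -17907357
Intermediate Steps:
(-4126 - 723)*(z(Y, -5) + 3685) = (-4126 - 723)*(8 + 3685) = -4849*3693 = -17907357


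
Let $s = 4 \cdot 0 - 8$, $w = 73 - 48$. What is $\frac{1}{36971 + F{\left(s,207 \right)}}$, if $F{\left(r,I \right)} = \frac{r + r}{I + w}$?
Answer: $\frac{29}{1072157} \approx 2.7048 \cdot 10^{-5}$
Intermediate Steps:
$w = 25$
$s = -8$ ($s = 0 - 8 = -8$)
$F{\left(r,I \right)} = \frac{2 r}{25 + I}$ ($F{\left(r,I \right)} = \frac{r + r}{I + 25} = \frac{2 r}{25 + I}$)
$\frac{1}{36971 + F{\left(s,207 \right)}} = \frac{1}{36971 + 2 \left(-8\right) \frac{1}{25 + 207}} = \frac{1}{36971 + 2 \left(-8\right) \frac{1}{232}} = \frac{1}{36971 - \frac{2}{29}} = \frac{1}{\frac{1072157}{29}} = \frac{29}{1072157}$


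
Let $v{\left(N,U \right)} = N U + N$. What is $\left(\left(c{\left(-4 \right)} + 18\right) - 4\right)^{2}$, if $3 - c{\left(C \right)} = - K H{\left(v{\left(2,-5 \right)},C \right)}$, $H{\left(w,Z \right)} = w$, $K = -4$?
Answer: $2401$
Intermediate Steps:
$v{\left(N,U \right)} = N + N U$
$c{\left(C \right)} = 35$ ($c{\left(C \right)} = 3 - \left(-1\right) \left(-4\right) 2 \left(1 - 5\right) = 3 - 4 \cdot 2 \left(-4\right) = 3 - 4 \left(-8\right) = 3 - -32 = 3 + 32 = 35$)
$\left(\left(c{\left(-4 \right)} + 18\right) - 4\right)^{2} = \left(\left(35 + 18\right) - 4\right)^{2} = \left(53 - 4\right)^{2} = 49^{2} = 2401$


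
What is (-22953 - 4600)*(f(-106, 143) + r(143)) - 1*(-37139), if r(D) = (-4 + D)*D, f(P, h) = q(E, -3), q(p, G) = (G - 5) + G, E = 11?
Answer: -547330759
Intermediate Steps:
q(p, G) = -5 + 2*G (q(p, G) = (-5 + G) + G = -5 + 2*G)
f(P, h) = -11 (f(P, h) = -5 + 2*(-3) = -5 - 6 = -11)
r(D) = D*(-4 + D)
(-22953 - 4600)*(f(-106, 143) + r(143)) - 1*(-37139) = (-22953 - 4600)*(-11 + 143*(-4 + 143)) - 1*(-37139) = -27553*(-11 + 143*139) + 37139 = -27553*(-11 + 19877) + 37139 = -27553*19866 + 37139 = -547367898 + 37139 = -547330759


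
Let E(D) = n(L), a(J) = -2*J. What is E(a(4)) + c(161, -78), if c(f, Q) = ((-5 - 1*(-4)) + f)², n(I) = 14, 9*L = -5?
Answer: 25614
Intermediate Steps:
L = -5/9 (L = (⅑)*(-5) = -5/9 ≈ -0.55556)
E(D) = 14
c(f, Q) = (-1 + f)² (c(f, Q) = ((-5 + 4) + f)² = (-1 + f)²)
E(a(4)) + c(161, -78) = 14 + (-1 + 161)² = 14 + 160² = 14 + 25600 = 25614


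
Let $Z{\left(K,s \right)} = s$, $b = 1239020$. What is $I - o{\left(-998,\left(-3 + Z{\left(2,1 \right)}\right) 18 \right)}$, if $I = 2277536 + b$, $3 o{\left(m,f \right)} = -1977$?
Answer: $3517215$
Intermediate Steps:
$o{\left(m,f \right)} = -659$ ($o{\left(m,f \right)} = \frac{1}{3} \left(-1977\right) = -659$)
$I = 3516556$ ($I = 2277536 + 1239020 = 3516556$)
$I - o{\left(-998,\left(-3 + Z{\left(2,1 \right)}\right) 18 \right)} = 3516556 - -659 = 3516556 + 659 = 3517215$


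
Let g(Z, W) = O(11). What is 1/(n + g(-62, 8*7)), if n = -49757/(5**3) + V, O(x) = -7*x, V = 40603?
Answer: 125/5015993 ≈ 2.4920e-5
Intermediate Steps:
g(Z, W) = -77 (g(Z, W) = -7*11 = -77)
n = 5025618/125 (n = -49757/(5**3) + 40603 = -49757/125 + 40603 = 5025618/125 ≈ 40205.)
1/(n + g(-62, 8*7)) = 1/(5025618/125 - 77) = 1/(5015993/125) = 125/5015993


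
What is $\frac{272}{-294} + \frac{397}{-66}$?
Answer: $- \frac{22445}{3234} \approx -6.9403$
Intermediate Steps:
$\frac{272}{-294} + \frac{397}{-66} = 272 \left(- \frac{1}{294}\right) + 397 \left(- \frac{1}{66}\right) = - \frac{136}{147} - \frac{397}{66} = - \frac{22445}{3234}$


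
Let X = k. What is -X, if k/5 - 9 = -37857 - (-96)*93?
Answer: 144600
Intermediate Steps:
k = -144600 (k = 45 + 5*(-37857 - (-96)*93) = 45 + 5*(-37857 - 1*(-8928)) = 45 + 5*(-37857 + 8928) = 45 + 5*(-28929) = 45 - 144645 = -144600)
X = -144600
-X = -1*(-144600) = 144600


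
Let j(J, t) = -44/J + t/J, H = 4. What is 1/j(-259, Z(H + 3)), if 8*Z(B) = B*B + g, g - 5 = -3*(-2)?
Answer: 518/73 ≈ 7.0959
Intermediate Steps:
g = 11 (g = 5 - 3*(-2) = 5 + 6 = 11)
Z(B) = 11/8 + B²/8 (Z(B) = (B*B + 11)/8 = (B² + 11)/8 = (11 + B²)/8 = 11/8 + B²/8)
1/j(-259, Z(H + 3)) = 1/((-44 + (11/8 + (4 + 3)²/8))/(-259)) = 1/(-(-44 + (11/8 + (⅛)*7²))/259) = 1/(-(-44 + (11/8 + (⅛)*49))/259) = 1/(-(-44 + (11/8 + 49/8))/259) = 1/(-(-44 + 15/2)/259) = 1/(-1/259*(-73/2)) = 1/(73/518) = 518/73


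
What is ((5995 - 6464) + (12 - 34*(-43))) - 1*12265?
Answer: -11260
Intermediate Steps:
((5995 - 6464) + (12 - 34*(-43))) - 1*12265 = (-469 + (12 + 1462)) - 12265 = (-469 + 1474) - 12265 = 1005 - 12265 = -11260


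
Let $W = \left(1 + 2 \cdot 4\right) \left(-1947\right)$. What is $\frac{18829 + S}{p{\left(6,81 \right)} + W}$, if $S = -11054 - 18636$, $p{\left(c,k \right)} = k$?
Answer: $\frac{10861}{17442} \approx 0.62269$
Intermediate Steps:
$S = -29690$ ($S = -11054 - 18636 = -29690$)
$W = -17523$ ($W = \left(1 + 8\right) \left(-1947\right) = 9 \left(-1947\right) = -17523$)
$\frac{18829 + S}{p{\left(6,81 \right)} + W} = \frac{18829 - 29690}{81 - 17523} = - \frac{10861}{-17442} = \left(-10861\right) \left(- \frac{1}{17442}\right) = \frac{10861}{17442}$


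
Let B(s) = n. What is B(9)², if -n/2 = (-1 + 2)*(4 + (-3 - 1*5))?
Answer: 64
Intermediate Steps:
n = 8 (n = -2*(-1 + 2)*(4 + (-3 - 1*5)) = -2*(4 + (-3 - 5)) = -2*(4 - 8) = -2*(-4) = 8)
B(s) = 8
B(9)² = 8² = 64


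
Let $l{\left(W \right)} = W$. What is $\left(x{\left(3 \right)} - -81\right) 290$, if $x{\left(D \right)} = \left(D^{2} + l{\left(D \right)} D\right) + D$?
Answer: $29580$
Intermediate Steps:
$x{\left(D \right)} = D + 2 D^{2}$ ($x{\left(D \right)} = \left(D^{2} + D D\right) + D = \left(D^{2} + D^{2}\right) + D = 2 D^{2} + D = D + 2 D^{2}$)
$\left(x{\left(3 \right)} - -81\right) 290 = \left(3 \left(1 + 2 \cdot 3\right) - -81\right) 290 = \left(3 \left(1 + 6\right) + \left(-46 + 127\right)\right) 290 = \left(3 \cdot 7 + 81\right) 290 = \left(21 + 81\right) 290 = 102 \cdot 290 = 29580$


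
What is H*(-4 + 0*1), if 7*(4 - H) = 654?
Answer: 2504/7 ≈ 357.71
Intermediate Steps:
H = -626/7 (H = 4 - ⅐*654 = 4 - 654/7 = -626/7 ≈ -89.429)
H*(-4 + 0*1) = -626*(-4 + 0*1)/7 = -626*(-4 + 0)/7 = -626/7*(-4) = 2504/7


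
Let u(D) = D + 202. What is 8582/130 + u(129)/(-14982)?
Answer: 64266247/973830 ≈ 65.993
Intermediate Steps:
u(D) = 202 + D
8582/130 + u(129)/(-14982) = 8582/130 + (202 + 129)/(-14982) = 8582*(1/130) + 331*(-1/14982) = 4291/65 - 331/14982 = 64266247/973830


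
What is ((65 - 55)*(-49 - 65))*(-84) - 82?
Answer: 95678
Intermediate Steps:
((65 - 55)*(-49 - 65))*(-84) - 82 = (10*(-114))*(-84) - 82 = -1140*(-84) - 82 = 95760 - 82 = 95678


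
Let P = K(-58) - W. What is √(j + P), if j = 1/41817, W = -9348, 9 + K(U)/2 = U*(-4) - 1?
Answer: √17122893342105/41817 ≈ 98.955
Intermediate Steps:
K(U) = -20 - 8*U (K(U) = -18 + 2*(U*(-4) - 1) = -18 + 2*(-4*U - 1) = -18 + 2*(-1 - 4*U) = -18 + (-2 - 8*U) = -20 - 8*U)
P = 9792 (P = (-20 - 8*(-58)) - 1*(-9348) = (-20 + 464) + 9348 = 444 + 9348 = 9792)
j = 1/41817 ≈ 2.3914e-5
√(j + P) = √(1/41817 + 9792) = √(409472065/41817) = √17122893342105/41817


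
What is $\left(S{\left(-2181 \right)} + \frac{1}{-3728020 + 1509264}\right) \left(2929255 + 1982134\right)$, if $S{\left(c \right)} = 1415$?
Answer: $\frac{15419500939187471}{2218756} \approx 6.9496 \cdot 10^{9}$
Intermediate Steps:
$\left(S{\left(-2181 \right)} + \frac{1}{-3728020 + 1509264}\right) \left(2929255 + 1982134\right) = \left(1415 + \frac{1}{-3728020 + 1509264}\right) \left(2929255 + 1982134\right) = \left(1415 + \frac{1}{-2218756}\right) 4911389 = \left(1415 - \frac{1}{2218756}\right) 4911389 = \frac{3139539739}{2218756} \cdot 4911389 = \frac{15419500939187471}{2218756}$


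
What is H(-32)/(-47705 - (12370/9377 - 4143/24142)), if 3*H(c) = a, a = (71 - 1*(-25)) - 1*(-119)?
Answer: -48671599810/32399086371297 ≈ -0.0015023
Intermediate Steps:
a = 215 (a = (71 + 25) + 119 = 96 + 119 = 215)
H(c) = 215/3 (H(c) = (⅓)*215 = 215/3)
H(-32)/(-47705 - (12370/9377 - 4143/24142)) = 215/(3*(-47705 - (12370/9377 - 4143/24142))) = 215/(3*(-47705 - 1*259787629/226379534)) = 215/(3*(-47705 - 259787629/226379534)) = 215/(3*(-10799695457099/226379534)) = (215/3)*(-226379534/10799695457099) = -48671599810/32399086371297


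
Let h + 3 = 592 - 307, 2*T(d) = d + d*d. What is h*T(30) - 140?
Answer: 130990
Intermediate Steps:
T(d) = d/2 + d²/2 (T(d) = (d + d*d)/2 = (d + d²)/2 = d/2 + d²/2)
h = 282 (h = -3 + (592 - 307) = -3 + 285 = 282)
h*T(30) - 140 = 282*((½)*30*(1 + 30)) - 140 = 282*((½)*30*31) - 140 = 282*465 - 140 = 131130 - 140 = 130990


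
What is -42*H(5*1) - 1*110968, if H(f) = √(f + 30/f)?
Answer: -110968 - 42*√11 ≈ -1.1111e+5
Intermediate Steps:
-42*H(5*1) - 1*110968 = -42*√(5*1 + 30/((5*1))) - 1*110968 = -42*√(5 + 30/5) - 110968 = -42*√(5 + 30*(⅕)) - 110968 = -42*√(5 + 6) - 110968 = -42*√11 - 110968 = -110968 - 42*√11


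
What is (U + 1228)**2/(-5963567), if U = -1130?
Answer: -9604/5963567 ≈ -0.0016104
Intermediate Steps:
(U + 1228)**2/(-5963567) = (-1130 + 1228)**2/(-5963567) = 98**2*(-1/5963567) = 9604*(-1/5963567) = -9604/5963567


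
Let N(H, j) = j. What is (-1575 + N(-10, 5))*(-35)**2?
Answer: -1923250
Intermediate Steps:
(-1575 + N(-10, 5))*(-35)**2 = (-1575 + 5)*(-35)**2 = -1570*1225 = -1923250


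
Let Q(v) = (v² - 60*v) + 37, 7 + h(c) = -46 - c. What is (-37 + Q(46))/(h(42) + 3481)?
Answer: -322/1693 ≈ -0.19019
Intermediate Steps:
h(c) = -53 - c (h(c) = -7 + (-46 - c) = -53 - c)
Q(v) = 37 + v² - 60*v
(-37 + Q(46))/(h(42) + 3481) = (-37 + (37 + 46² - 60*46))/((-53 - 1*42) + 3481) = (-37 + (37 + 2116 - 2760))/((-53 - 42) + 3481) = (-37 - 607)/(-95 + 3481) = -644/3386 = -644*1/3386 = -322/1693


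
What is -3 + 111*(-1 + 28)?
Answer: 2994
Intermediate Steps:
-3 + 111*(-1 + 28) = -3 + 111*27 = -3 + 2997 = 2994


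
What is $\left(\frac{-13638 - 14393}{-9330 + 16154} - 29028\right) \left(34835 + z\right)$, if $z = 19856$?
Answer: $- \frac{10835113098173}{6824} \approx -1.5878 \cdot 10^{9}$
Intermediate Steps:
$\left(\frac{-13638 - 14393}{-9330 + 16154} - 29028\right) \left(34835 + z\right) = \left(\frac{-13638 - 14393}{-9330 + 16154} - 29028\right) \left(34835 + 19856\right) = \left(- \frac{28031}{6824} - 29028\right) 54691 = \left(- \frac{198115103}{6824}\right) 54691 = - \frac{10835113098173}{6824}$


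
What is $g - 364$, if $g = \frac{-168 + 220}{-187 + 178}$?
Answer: $- \frac{3328}{9} \approx -369.78$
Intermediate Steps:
$g = - \frac{52}{9}$ ($g = \frac{52}{-9} = 52 \left(- \frac{1}{9}\right) = - \frac{52}{9} \approx -5.7778$)
$g - 364 = - \frac{52}{9} - 364 = - \frac{3328}{9}$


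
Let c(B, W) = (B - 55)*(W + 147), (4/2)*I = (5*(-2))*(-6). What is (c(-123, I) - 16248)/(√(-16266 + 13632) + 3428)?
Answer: -81850356/5876909 + 23877*I*√2634/5876909 ≈ -13.927 + 0.20852*I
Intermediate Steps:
I = 30 (I = ((5*(-2))*(-6))/2 = (-10*(-6))/2 = (½)*60 = 30)
c(B, W) = (-55 + B)*(147 + W)
(c(-123, I) - 16248)/(√(-16266 + 13632) + 3428) = ((-8085 - 55*30 + 147*(-123) - 123*30) - 16248)/(√(-16266 + 13632) + 3428) = ((-8085 - 1650 - 18081 - 3690) - 16248)/(√(-2634) + 3428) = (-31506 - 16248)/(I*√2634 + 3428) = -47754/(3428 + I*√2634)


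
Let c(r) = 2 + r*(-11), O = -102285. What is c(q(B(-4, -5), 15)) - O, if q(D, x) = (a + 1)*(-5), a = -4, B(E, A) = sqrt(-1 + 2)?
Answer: 102122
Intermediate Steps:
B(E, A) = 1 (B(E, A) = sqrt(1) = 1)
q(D, x) = 15 (q(D, x) = (-4 + 1)*(-5) = -3*(-5) = 15)
c(r) = 2 - 11*r
c(q(B(-4, -5), 15)) - O = (2 - 11*15) - 1*(-102285) = (2 - 165) + 102285 = -163 + 102285 = 102122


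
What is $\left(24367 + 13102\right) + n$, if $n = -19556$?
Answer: $17913$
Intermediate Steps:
$\left(24367 + 13102\right) + n = \left(24367 + 13102\right) - 19556 = 37469 - 19556 = 17913$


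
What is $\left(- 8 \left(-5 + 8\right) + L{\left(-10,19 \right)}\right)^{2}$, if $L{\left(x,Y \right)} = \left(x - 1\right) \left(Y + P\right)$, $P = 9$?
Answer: $110224$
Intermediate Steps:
$L{\left(x,Y \right)} = \left(-1 + x\right) \left(9 + Y\right)$ ($L{\left(x,Y \right)} = \left(x - 1\right) \left(Y + 9\right) = \left(-1 + x\right) \left(9 + Y\right)$)
$\left(- 8 \left(-5 + 8\right) + L{\left(-10,19 \right)}\right)^{2} = \left(- 8 \left(-5 + 8\right) + \left(-9 - 19 + 9 \left(-10\right) + 19 \left(-10\right)\right)\right)^{2} = \left(\left(-8\right) 3 - 308\right)^{2} = \left(-24 - 308\right)^{2} = \left(-332\right)^{2} = 110224$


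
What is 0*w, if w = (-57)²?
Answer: 0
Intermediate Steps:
w = 3249
0*w = 0*3249 = 0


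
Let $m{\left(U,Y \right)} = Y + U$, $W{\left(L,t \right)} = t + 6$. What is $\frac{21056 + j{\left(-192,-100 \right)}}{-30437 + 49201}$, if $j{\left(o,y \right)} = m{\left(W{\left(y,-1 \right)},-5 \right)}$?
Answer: $\frac{5264}{4691} \approx 1.1221$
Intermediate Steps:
$W{\left(L,t \right)} = 6 + t$
$m{\left(U,Y \right)} = U + Y$
$j{\left(o,y \right)} = 0$ ($j{\left(o,y \right)} = \left(6 - 1\right) - 5 = 5 - 5 = 0$)
$\frac{21056 + j{\left(-192,-100 \right)}}{-30437 + 49201} = \frac{21056 + 0}{-30437 + 49201} = \frac{21056}{18764} = 21056 \cdot \frac{1}{18764} = \frac{5264}{4691}$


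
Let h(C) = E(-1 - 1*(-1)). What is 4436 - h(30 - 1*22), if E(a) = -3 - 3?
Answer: 4442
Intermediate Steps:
E(a) = -6
h(C) = -6
4436 - h(30 - 1*22) = 4436 - 1*(-6) = 4436 + 6 = 4442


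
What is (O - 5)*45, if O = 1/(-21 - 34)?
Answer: -2484/11 ≈ -225.82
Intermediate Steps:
O = -1/55 (O = 1/(-55) = -1/55 ≈ -0.018182)
(O - 5)*45 = (-1/55 - 5)*45 = -276/55*45 = -2484/11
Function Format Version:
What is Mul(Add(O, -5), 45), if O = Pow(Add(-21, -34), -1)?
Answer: Rational(-2484, 11) ≈ -225.82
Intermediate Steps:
O = Rational(-1, 55) (O = Pow(-55, -1) = Rational(-1, 55) ≈ -0.018182)
Mul(Add(O, -5), 45) = Mul(Add(Rational(-1, 55), -5), 45) = Mul(Rational(-276, 55), 45) = Rational(-2484, 11)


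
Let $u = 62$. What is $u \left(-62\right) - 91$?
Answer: $-3935$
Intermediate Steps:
$u \left(-62\right) - 91 = 62 \left(-62\right) - 91 = -3844 - 91 = -3935$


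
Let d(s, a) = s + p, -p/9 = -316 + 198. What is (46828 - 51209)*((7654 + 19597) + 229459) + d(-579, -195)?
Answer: -1124646027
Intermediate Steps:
p = 1062 (p = -9*(-316 + 198) = -9*(-118) = 1062)
d(s, a) = 1062 + s (d(s, a) = s + 1062 = 1062 + s)
(46828 - 51209)*((7654 + 19597) + 229459) + d(-579, -195) = (46828 - 51209)*((7654 + 19597) + 229459) + (1062 - 579) = -4381*(27251 + 229459) + 483 = -4381*256710 + 483 = -1124646510 + 483 = -1124646027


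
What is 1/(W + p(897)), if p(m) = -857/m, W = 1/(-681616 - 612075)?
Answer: -1160440827/1108694084 ≈ -1.0467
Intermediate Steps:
W = -1/1293691 (W = 1/(-1293691) = -1/1293691 ≈ -7.7298e-7)
1/(W + p(897)) = 1/(-1/1293691 - 857/897) = 1/(-1108694084/1160440827) = -1160440827/1108694084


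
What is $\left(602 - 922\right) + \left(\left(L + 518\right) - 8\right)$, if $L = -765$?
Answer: $-575$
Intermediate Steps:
$\left(602 - 922\right) + \left(\left(L + 518\right) - 8\right) = \left(602 - 922\right) + \left(\left(-765 + 518\right) - 8\right) = -320 - 255 = -575$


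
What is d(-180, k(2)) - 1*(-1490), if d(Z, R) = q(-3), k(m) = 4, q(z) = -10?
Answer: 1480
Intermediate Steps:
d(Z, R) = -10
d(-180, k(2)) - 1*(-1490) = -10 - 1*(-1490) = -10 + 1490 = 1480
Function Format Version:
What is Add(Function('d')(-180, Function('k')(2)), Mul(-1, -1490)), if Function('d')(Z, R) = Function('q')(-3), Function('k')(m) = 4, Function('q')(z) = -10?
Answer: 1480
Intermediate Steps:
Function('d')(Z, R) = -10
Add(Function('d')(-180, Function('k')(2)), Mul(-1, -1490)) = Add(-10, Mul(-1, -1490)) = Add(-10, 1490) = 1480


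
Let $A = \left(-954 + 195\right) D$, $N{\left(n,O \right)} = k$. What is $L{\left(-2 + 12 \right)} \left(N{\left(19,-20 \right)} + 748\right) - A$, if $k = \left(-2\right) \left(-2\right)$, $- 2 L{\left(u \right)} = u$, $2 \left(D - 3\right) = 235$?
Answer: $\frac{175399}{2} \approx 87700.0$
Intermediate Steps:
$D = \frac{241}{2}$ ($D = 3 + \frac{1}{2} \cdot 235 = 3 + \frac{235}{2} = \frac{241}{2} \approx 120.5$)
$L{\left(u \right)} = - \frac{u}{2}$
$k = 4$
$N{\left(n,O \right)} = 4$
$A = - \frac{182919}{2}$ ($A = \left(-954 + 195\right) \frac{241}{2} = \left(-759\right) \frac{241}{2} = - \frac{182919}{2} \approx -91460.0$)
$L{\left(-2 + 12 \right)} \left(N{\left(19,-20 \right)} + 748\right) - A = - \frac{-2 + 12}{2} \left(4 + 748\right) - - \frac{182919}{2} = \left(- \frac{1}{2}\right) 10 \cdot 752 + \frac{182919}{2} = \left(-5\right) 752 + \frac{182919}{2} = -3760 + \frac{182919}{2} = \frac{175399}{2}$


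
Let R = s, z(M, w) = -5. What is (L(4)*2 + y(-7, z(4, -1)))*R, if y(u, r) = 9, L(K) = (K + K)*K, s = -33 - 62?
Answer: -6935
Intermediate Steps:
s = -95
L(K) = 2*K² (L(K) = (2*K)*K = 2*K²)
R = -95
(L(4)*2 + y(-7, z(4, -1)))*R = ((2*4²)*2 + 9)*(-95) = ((2*16)*2 + 9)*(-95) = (32*2 + 9)*(-95) = (64 + 9)*(-95) = 73*(-95) = -6935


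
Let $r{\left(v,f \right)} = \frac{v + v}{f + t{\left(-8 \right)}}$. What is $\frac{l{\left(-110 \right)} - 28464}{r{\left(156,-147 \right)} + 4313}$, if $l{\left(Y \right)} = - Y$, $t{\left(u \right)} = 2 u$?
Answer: $- \frac{4621702}{702707} \approx -6.577$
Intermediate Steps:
$r{\left(v,f \right)} = \frac{2 v}{-16 + f}$ ($r{\left(v,f \right)} = \frac{v + v}{f + 2 \left(-8\right)} = \frac{2 v}{f - 16} = \frac{2 v}{-16 + f}$)
$\frac{l{\left(-110 \right)} - 28464}{r{\left(156,-147 \right)} + 4313} = \frac{\left(-1\right) \left(-110\right) - 28464}{2 \cdot 156 \frac{1}{-16 - 147} + 4313} = \frac{110 - 28464}{2 \cdot 156 \frac{1}{-163} + 4313} = - \frac{28354}{2 \cdot 156 \left(- \frac{1}{163}\right) + 4313} = - \frac{28354}{- \frac{312}{163} + 4313} = - \frac{28354}{\frac{702707}{163}} = \left(-28354\right) \frac{163}{702707} = - \frac{4621702}{702707}$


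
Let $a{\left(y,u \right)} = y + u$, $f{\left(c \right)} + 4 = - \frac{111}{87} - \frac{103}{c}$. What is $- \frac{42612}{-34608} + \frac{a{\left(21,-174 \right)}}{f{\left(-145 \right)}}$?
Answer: $\frac{33166151}{954604} \approx 34.743$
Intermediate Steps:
$f{\left(c \right)} = - \frac{153}{29} - \frac{103}{c}$ ($f{\left(c \right)} = -4 - \left(\frac{37}{29} + \frac{103}{c}\right) = - \frac{153}{29} - \frac{103}{c}$)
$a{\left(y,u \right)} = u + y$
$- \frac{42612}{-34608} + \frac{a{\left(21,-174 \right)}}{f{\left(-145 \right)}} = - \frac{42612}{-34608} + \frac{-174 + 21}{- \frac{153}{29} - \frac{103}{-145}} = \left(-42612\right) \left(- \frac{1}{34608}\right) - \frac{153}{- \frac{153}{29} - - \frac{103}{145}} = \frac{3551}{2884} - \frac{153}{- \frac{153}{29} + \frac{103}{145}} = \frac{3551}{2884} - \frac{153}{- \frac{662}{145}} = \frac{3551}{2884} - - \frac{22185}{662} = \frac{3551}{2884} + \frac{22185}{662} = \frac{33166151}{954604}$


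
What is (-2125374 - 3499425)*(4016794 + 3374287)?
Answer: -41573345017719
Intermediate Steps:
(-2125374 - 3499425)*(4016794 + 3374287) = -5624799*7391081 = -41573345017719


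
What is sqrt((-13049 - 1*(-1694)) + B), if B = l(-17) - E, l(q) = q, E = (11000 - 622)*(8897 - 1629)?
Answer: 2*I*sqrt(18859669) ≈ 8685.5*I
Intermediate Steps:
E = 75427304 (E = 10378*7268 = 75427304)
B = -75427321 (B = -17 - 1*75427304 = -17 - 75427304 = -75427321)
sqrt((-13049 - 1*(-1694)) + B) = sqrt((-13049 - 1*(-1694)) - 75427321) = sqrt((-13049 + 1694) - 75427321) = sqrt(-11355 - 75427321) = sqrt(-75438676) = 2*I*sqrt(18859669)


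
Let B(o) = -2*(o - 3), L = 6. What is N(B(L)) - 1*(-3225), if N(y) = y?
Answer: 3219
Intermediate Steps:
B(o) = 6 - 2*o (B(o) = -2*(-3 + o) = 6 - 2*o)
N(B(L)) - 1*(-3225) = (6 - 2*6) - 1*(-3225) = (6 - 12) + 3225 = -6 + 3225 = 3219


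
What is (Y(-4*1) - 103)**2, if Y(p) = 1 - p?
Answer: 9604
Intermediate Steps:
(Y(-4*1) - 103)**2 = ((1 - (-4)) - 103)**2 = ((1 - 1*(-4)) - 103)**2 = ((1 + 4) - 103)**2 = (5 - 103)**2 = (-98)**2 = 9604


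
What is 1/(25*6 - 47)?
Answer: 1/103 ≈ 0.0097087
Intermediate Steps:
1/(25*6 - 47) = 1/(150 - 47) = 1/103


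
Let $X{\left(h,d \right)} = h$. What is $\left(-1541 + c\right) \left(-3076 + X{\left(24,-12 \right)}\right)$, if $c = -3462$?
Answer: $15269156$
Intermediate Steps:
$\left(-1541 + c\right) \left(-3076 + X{\left(24,-12 \right)}\right) = \left(-1541 - 3462\right) \left(-3076 + 24\right) = \left(-5003\right) \left(-3052\right) = 15269156$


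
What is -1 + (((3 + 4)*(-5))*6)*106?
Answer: -22261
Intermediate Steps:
-1 + (((3 + 4)*(-5))*6)*106 = -1 + ((7*(-5))*6)*106 = -1 - 35*6*106 = -1 - 210*106 = -1 - 22260 = -22261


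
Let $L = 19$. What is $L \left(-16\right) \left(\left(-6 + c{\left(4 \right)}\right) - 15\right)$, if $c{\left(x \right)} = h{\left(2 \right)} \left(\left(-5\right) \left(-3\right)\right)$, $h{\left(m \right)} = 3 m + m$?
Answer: $-30096$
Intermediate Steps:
$h{\left(m \right)} = 4 m$
$c{\left(x \right)} = 120$ ($c{\left(x \right)} = 4 \cdot 2 \left(\left(-5\right) \left(-3\right)\right) = 8 \cdot 15 = 120$)
$L \left(-16\right) \left(\left(-6 + c{\left(4 \right)}\right) - 15\right) = 19 \left(-16\right) \left(\left(-6 + 120\right) - 15\right) = - 304 \left(114 - 15\right) = \left(-304\right) 99 = -30096$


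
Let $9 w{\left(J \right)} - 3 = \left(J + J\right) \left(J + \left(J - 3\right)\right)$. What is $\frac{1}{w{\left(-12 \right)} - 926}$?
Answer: $- \frac{3}{2561} \approx -0.0011714$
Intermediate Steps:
$w{\left(J \right)} = \frac{1}{3} + \frac{2 J \left(-3 + 2 J\right)}{9}$ ($w{\left(J \right)} = \frac{1}{3} + \frac{\left(J + J\right) \left(J + \left(J - 3\right)\right)}{9} = \frac{1}{3} + \frac{2 J \left(J + \left(J - 3\right)\right)}{9} = \frac{1}{3} + \frac{2 J \left(J + \left(-3 + J\right)\right)}{9} = \frac{1}{3} + \frac{2 J \left(-3 + 2 J\right)}{9}$)
$\frac{1}{w{\left(-12 \right)} - 926} = \frac{1}{\left(\frac{1}{3} - -8 + \frac{4 \left(-12\right)^{2}}{9}\right) - 926} = \frac{1}{\left(\frac{1}{3} + 8 + \frac{4}{9} \cdot 144\right) - 926} = \frac{1}{\left(\frac{1}{3} + 8 + 64\right) - 926} = \frac{1}{\frac{217}{3} - 926} = \frac{1}{- \frac{2561}{3}} = - \frac{3}{2561}$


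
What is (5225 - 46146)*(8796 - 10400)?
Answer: 65637284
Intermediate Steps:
(5225 - 46146)*(8796 - 10400) = -40921*(-1604) = 65637284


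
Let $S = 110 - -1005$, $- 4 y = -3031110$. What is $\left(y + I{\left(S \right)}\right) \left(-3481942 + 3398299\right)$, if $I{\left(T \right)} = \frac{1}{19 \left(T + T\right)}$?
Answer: $- \frac{1342764267059334}{21185} \approx -6.3383 \cdot 10^{10}$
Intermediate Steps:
$y = \frac{1515555}{2}$ ($y = \left(- \frac{1}{4}\right) \left(-3031110\right) = \frac{1515555}{2} \approx 7.5778 \cdot 10^{5}$)
$S = 1115$ ($S = 110 + 1005 = 1115$)
$I{\left(T \right)} = \frac{1}{38 T}$ ($I{\left(T \right)} = \frac{1}{19 \cdot 2 T} = \frac{1}{38 T}$)
$\left(y + I{\left(S \right)}\right) \left(-3481942 + 3398299\right) = \left(\frac{1515555}{2} + \frac{1}{38 \cdot 1115}\right) \left(-3481942 + 3398299\right) = \left(\frac{1515555}{2} + \frac{1}{38} \cdot \frac{1}{1115}\right) \left(-83643\right) = \left(\frac{1515555}{2} + \frac{1}{42370}\right) \left(-83643\right) = \frac{16053516338}{21185} \left(-83643\right) = - \frac{1342764267059334}{21185}$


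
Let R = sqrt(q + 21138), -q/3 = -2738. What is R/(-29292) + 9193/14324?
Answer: 9193/14324 - sqrt(7338)/14646 ≈ 0.63594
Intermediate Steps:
q = 8214 (q = -3*(-2738) = 8214)
R = 2*sqrt(7338) (R = sqrt(8214 + 21138) = sqrt(29352) = 2*sqrt(7338) ≈ 171.32)
R/(-29292) + 9193/14324 = (2*sqrt(7338))/(-29292) + 9193/14324 = (2*sqrt(7338))*(-1/29292) + 9193*(1/14324) = -sqrt(7338)/14646 + 9193/14324 = 9193/14324 - sqrt(7338)/14646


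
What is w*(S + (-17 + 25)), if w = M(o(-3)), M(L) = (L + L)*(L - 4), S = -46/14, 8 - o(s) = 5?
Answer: -198/7 ≈ -28.286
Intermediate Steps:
o(s) = 3 (o(s) = 8 - 1*5 = 8 - 5 = 3)
S = -23/7 (S = -46*1/14 = -23/7 ≈ -3.2857)
M(L) = 2*L*(-4 + L) (M(L) = (2*L)*(-4 + L) = 2*L*(-4 + L))
w = -6 (w = 2*3*(-4 + 3) = 2*3*(-1) = -6)
w*(S + (-17 + 25)) = -6*(-23/7 + (-17 + 25)) = -6*(-23/7 + 8) = -6*33/7 = -198/7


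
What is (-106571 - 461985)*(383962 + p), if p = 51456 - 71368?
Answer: -206982811800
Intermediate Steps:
p = -19912
(-106571 - 461985)*(383962 + p) = (-106571 - 461985)*(383962 - 19912) = -568556*364050 = -206982811800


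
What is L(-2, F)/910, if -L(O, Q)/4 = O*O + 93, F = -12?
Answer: -194/455 ≈ -0.42637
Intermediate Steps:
L(O, Q) = -372 - 4*O**2 (L(O, Q) = -4*(O*O + 93) = -4*(O**2 + 93) = -4*(93 + O**2) = -372 - 4*O**2)
L(-2, F)/910 = (-372 - 4*(-2)**2)/910 = (-372 - 4*4)*(1/910) = (-372 - 16)*(1/910) = -388*1/910 = -194/455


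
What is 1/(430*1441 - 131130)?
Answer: 1/488500 ≈ 2.0471e-6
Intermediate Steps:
1/(430*1441 - 131130) = 1/(619630 - 131130) = 1/488500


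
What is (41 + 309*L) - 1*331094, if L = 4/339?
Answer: -37408577/113 ≈ -3.3105e+5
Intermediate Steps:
L = 4/339 (L = 4*(1/339) = 4/339 ≈ 0.011799)
(41 + 309*L) - 1*331094 = (41 + 309*(4/339)) - 1*331094 = (41 + 412/113) - 331094 = 5045/113 - 331094 = -37408577/113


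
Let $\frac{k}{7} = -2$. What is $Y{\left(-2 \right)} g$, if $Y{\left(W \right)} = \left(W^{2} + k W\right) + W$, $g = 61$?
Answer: $1830$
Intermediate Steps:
$k = -14$ ($k = 7 \left(-2\right) = -14$)
$Y{\left(W \right)} = W^{2} - 13 W$ ($Y{\left(W \right)} = \left(W^{2} - 14 W\right) + W = W^{2} - 13 W$)
$Y{\left(-2 \right)} g = - 2 \left(-13 - 2\right) 61 = \left(-2\right) \left(-15\right) 61 = 30 \cdot 61 = 1830$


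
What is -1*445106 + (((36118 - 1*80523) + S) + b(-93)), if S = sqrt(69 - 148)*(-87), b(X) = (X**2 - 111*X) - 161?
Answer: -470700 - 87*I*sqrt(79) ≈ -4.707e+5 - 773.27*I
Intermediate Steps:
b(X) = -161 + X**2 - 111*X
S = -87*I*sqrt(79) (S = sqrt(-79)*(-87) = (I*sqrt(79))*(-87) = -87*I*sqrt(79) ≈ -773.27*I)
-1*445106 + (((36118 - 1*80523) + S) + b(-93)) = -1*445106 + (((36118 - 1*80523) - 87*I*sqrt(79)) + (-161 + (-93)**2 - 111*(-93))) = -445106 + (((36118 - 80523) - 87*I*sqrt(79)) + (-161 + 8649 + 10323)) = -445106 + ((-44405 - 87*I*sqrt(79)) + 18811) = -445106 + (-25594 - 87*I*sqrt(79)) = -470700 - 87*I*sqrt(79)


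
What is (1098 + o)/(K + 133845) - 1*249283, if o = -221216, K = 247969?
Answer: -47589979740/190907 ≈ -2.4928e+5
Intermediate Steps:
(1098 + o)/(K + 133845) - 1*249283 = (1098 - 221216)/(247969 + 133845) - 1*249283 = -220118/381814 - 249283 = -220118*1/381814 - 249283 = -110059/190907 - 249283 = -47589979740/190907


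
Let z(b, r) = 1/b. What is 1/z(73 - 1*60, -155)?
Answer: 13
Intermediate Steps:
1/z(73 - 1*60, -155) = 1/(1/(73 - 1*60)) = 1/(1/(73 - 60)) = 1/(1/13) = 13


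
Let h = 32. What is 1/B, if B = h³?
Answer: 1/32768 ≈ 3.0518e-5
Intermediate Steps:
B = 32768 (B = 32³ = 32768)
1/B = 1/32768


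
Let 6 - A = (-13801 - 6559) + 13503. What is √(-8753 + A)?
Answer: 3*I*√210 ≈ 43.474*I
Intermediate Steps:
A = 6863 (A = 6 - ((-13801 - 6559) + 13503) = 6 - (-20360 + 13503) = 6 - 1*(-6857) = 6 + 6857 = 6863)
√(-8753 + A) = √(-8753 + 6863) = √(-1890) = 3*I*√210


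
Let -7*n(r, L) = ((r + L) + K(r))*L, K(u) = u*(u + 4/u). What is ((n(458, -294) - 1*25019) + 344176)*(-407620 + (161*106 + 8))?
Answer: -3568145810346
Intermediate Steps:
n(r, L) = -L*(4 + L + r + r**2)/7 (n(r, L) = -((r + L) + (4 + r**2))*L/7 = -((L + r) + (4 + r**2))*L/7 = -(4 + L + r + r**2)*L/7 = -L*(4 + L + r + r**2)/7)
((n(458, -294) - 1*25019) + 344176)*(-407620 + (161*106 + 8)) = ((-1/7*(-294)*(4 - 294 + 458 + 458**2) - 1*25019) + 344176)*(-407620 + (161*106 + 8)) = ((-1/7*(-294)*(4 - 294 + 458 + 209764) - 25019) + 344176)*(-407620 + (17066 + 8)) = ((-1/7*(-294)*209932 - 25019) + 344176)*(-407620 + 17074) = ((8817144 - 25019) + 344176)*(-390546) = (8792125 + 344176)*(-390546) = 9136301*(-390546) = -3568145810346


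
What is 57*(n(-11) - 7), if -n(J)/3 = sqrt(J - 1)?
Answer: -399 - 342*I*sqrt(3) ≈ -399.0 - 592.36*I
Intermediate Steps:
n(J) = -3*sqrt(-1 + J) (n(J) = -3*sqrt(J - 1) = -3*sqrt(-1 + J))
57*(n(-11) - 7) = 57*(-3*sqrt(-1 - 11) - 7) = 57*(-6*I*sqrt(3) - 7) = 57*(-7 - 6*I*sqrt(3)) = -399 - 342*I*sqrt(3)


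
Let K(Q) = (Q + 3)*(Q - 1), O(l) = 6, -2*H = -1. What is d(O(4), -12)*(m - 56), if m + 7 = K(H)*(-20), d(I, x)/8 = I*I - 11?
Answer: -5600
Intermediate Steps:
H = ½ (H = -½*(-1) = ½ ≈ 0.50000)
K(Q) = (-1 + Q)*(3 + Q) (K(Q) = (3 + Q)*(-1 + Q) = (-1 + Q)*(3 + Q))
d(I, x) = -88 + 8*I² (d(I, x) = 8*(I*I - 11) = 8*(I² - 11) = 8*(-11 + I²) = -88 + 8*I²)
m = 28 (m = -7 + (-3 + (½)² + 2*(½))*(-20) = -7 + (-3 + ¼ + 1)*(-20) = -7 - 7/4*(-20) = -7 + 35 = 28)
d(O(4), -12)*(m - 56) = (-88 + 8*6²)*(28 - 56) = (-88 + 8*36)*(-28) = (-88 + 288)*(-28) = 200*(-28) = -5600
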